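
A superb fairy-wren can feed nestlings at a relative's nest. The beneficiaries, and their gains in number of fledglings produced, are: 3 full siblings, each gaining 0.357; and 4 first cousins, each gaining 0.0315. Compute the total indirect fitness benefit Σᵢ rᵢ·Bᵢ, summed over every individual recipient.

0.55125

r to a full sibling = 1/2 (full sibs share both parents — two paths of length 2: r = 2·(1/2)^2 = 1/2).
r to a first cousin = 1/8 (first cousins share one grandparent pair — two paths of length 4: r = 2·(1/2)^4 = 1/8).
Summing one r·B term per recipient: 3·0.5·0.357 + 4·0.125·0.0315 = 0.55125.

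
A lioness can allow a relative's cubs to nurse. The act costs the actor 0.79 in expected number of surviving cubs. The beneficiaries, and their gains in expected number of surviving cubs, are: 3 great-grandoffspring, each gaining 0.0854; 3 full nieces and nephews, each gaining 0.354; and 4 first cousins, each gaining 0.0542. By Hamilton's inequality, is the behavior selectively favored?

No

Hamilton's rule: the trait is favored when the sum of r·B over every recipient exceeds the actor's cost C.
r to a great-grandoffspring = 1/8 (three parent–offspring links: r = (1/2)^3 = 1/8).
r to a full niece or nephew = 0.25 (full aunt/uncle↔niece/nephew: two paths of length 3 through the shared grandparent pair: r = 2·(1/2)^3 = 1/4).
r to a first cousin = 1/8 (first cousins share one grandparent pair — two paths of length 4: r = 2·(1/2)^4 = 1/8).
Summing one r·B term per recipient: 3·0.125·0.0854 + 3·0.25·0.354 + 4·0.125·0.0542 = 0.324625.
0.324625 < 0.79: the indirect benefit is less than the cost.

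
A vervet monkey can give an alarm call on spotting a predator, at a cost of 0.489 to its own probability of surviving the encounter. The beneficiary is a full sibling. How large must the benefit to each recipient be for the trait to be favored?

0.978

r to a full sibling = 1/2 (full sibs share both parents — two paths of length 2: r = 2·(1/2)^2 = 1/2).
Hamilton's rule with n recipients of equal r: n·r·B > C, so B > C/(n·r) = 0.489/(1·0.5) = 0.978.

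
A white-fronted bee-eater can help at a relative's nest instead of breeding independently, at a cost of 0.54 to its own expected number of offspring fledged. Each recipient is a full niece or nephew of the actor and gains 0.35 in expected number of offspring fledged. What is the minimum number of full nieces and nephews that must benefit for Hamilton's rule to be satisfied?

7

r to a full niece or nephew = 1/4 (full aunt/uncle↔niece/nephew: two paths of length 3 through the shared grandparent pair: r = 2·(1/2)^3 = 1/4).
Hamilton's rule: n·r·B > C  ⇒  n > C/(r·B) = 0.54/(0.25·0.35) = 6.171.
The smallest integer exceeding 6.171 is 7.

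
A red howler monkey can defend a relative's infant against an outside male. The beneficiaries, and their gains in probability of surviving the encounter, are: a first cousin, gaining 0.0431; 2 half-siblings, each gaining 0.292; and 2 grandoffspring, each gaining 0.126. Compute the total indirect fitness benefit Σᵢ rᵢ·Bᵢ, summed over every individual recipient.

0.2143875

r to a first cousin = 1/8 (first cousins share one grandparent pair — two paths of length 4: r = 2·(1/2)^4 = 1/8).
r to a half-sibling = 0.25 (half-sibs share one parent — one path of length 2: r = (1/2)^2 = 1/4).
r to a grandoffspring = 0.25 (two parent–offspring links: r = (1/2)^2 = 1/4).
Summing one r·B term per recipient: 1·0.125·0.0431 + 2·0.25·0.292 + 2·0.25·0.126 = 0.2143875.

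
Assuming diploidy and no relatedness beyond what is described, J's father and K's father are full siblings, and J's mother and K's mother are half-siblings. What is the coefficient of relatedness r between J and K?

With two independent routes of shared ancestry, r is the sum of the two contributions.
J and K are related in two ways: first cousins through their fathers (r = 1/8) and half first cousins through their mothers (r = 1/16).
r = 1/8 + 1/16 = 0.1875.

0.1875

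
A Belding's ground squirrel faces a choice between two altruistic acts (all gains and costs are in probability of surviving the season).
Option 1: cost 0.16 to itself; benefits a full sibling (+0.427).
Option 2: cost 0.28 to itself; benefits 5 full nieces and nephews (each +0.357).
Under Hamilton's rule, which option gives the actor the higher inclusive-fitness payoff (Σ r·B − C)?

Option 2

Option 1: r to a full sibling = 0.5.
Option 1: Σ r·B − C = (1·0.5·0.427) − 0.16 = 0.0535.
Option 2: r to a full niece or nephew = 0.25.
Option 2: Σ r·B − C = (5·0.25·0.357) − 0.28 = 0.16625.
Option 2 has the higher net inclusive-fitness payoff.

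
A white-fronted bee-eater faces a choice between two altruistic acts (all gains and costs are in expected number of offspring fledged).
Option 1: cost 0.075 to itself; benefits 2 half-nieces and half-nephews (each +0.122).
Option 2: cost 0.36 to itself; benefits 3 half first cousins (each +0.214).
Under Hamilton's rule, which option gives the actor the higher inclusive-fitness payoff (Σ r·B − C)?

Option 1

Option 1: r to a half-niece or half-nephew = 0.125.
Option 1: Σ r·B − C = (2·0.125·0.122) − 0.075 = -0.0445.
Option 2: r to a half first cousin = 0.0625.
Option 2: Σ r·B − C = (3·0.0625·0.214) − 0.36 = -0.319875.
Option 1 has the higher net inclusive-fitness payoff.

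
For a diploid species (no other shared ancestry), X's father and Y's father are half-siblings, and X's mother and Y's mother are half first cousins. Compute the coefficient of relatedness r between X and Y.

Independent pedigree routes through distinct common ancestors add.
X and Y are related in two ways: half first cousins through their fathers (r = 1/16) and half second cousins through their mothers (r = 1/64).
r = 1/16 + 1/64 = 5/64 = 0.078125.

0.078125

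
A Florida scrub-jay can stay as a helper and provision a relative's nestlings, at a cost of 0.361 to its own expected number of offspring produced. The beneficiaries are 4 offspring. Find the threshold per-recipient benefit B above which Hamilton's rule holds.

0.1805

r to an offspring = 0.5 (one parent–offspring link: r = (1/2)^1 = 1/2).
Hamilton's rule with n recipients of equal r: n·r·B > C, so B > C/(n·r) = 0.361/(4·0.5) = 0.1805.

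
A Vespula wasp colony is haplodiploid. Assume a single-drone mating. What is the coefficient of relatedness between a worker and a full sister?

Haplodiploid full sisters inherit their father's entire haploid genome identically (contributing 1/2) and on average half of their mother's contribution (1/2 · 1/2 = 1/4); r = 1/2 + 1/4 = 3/4.

0.75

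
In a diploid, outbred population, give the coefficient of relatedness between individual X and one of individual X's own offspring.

Each parent–offspring link contributes a factor of 1/2, and independent paths through distinct common ancestors add.
One parent–offspring link: r = (1/2)^1 = 1/2.

0.5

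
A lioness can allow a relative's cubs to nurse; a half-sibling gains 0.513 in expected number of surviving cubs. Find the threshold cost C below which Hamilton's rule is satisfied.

r to a half-sibling = 0.25 (half-sibs share one parent — one path of length 2: r = (1/2)^2 = 1/4).
Hamilton's rule: n·r·B > C, so the trait is favored while C < n·r·B = 1·0.25·0.513 = 0.12825.

0.12825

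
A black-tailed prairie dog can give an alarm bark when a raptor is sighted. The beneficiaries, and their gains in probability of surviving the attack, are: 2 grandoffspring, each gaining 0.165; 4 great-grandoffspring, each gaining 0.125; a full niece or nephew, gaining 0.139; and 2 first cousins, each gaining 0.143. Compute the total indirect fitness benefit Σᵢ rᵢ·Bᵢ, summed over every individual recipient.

0.2155

r to a grandoffspring = 0.25 (two parent–offspring links: r = (1/2)^2 = 1/4).
r to a great-grandoffspring = 1/8 (three parent–offspring links: r = (1/2)^3 = 1/8).
r to a full niece or nephew = 0.25 (full aunt/uncle↔niece/nephew: two paths of length 3 through the shared grandparent pair: r = 2·(1/2)^3 = 1/4).
r to a first cousin = 0.125 (first cousins share one grandparent pair — two paths of length 4: r = 2·(1/2)^4 = 1/8).
Summing one r·B term per recipient: 2·0.25·0.165 + 4·0.125·0.125 + 1·0.25·0.139 + 2·0.125·0.143 = 0.2155.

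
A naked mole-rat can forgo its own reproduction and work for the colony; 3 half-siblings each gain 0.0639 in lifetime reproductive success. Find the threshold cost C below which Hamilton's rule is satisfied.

0.047925

r to a half-sibling = 1/4 (half-sibs share one parent — one path of length 2: r = (1/2)^2 = 1/4).
Hamilton's rule: n·r·B > C, so the trait is favored while C < n·r·B = 3·0.25·0.0639 = 0.047925.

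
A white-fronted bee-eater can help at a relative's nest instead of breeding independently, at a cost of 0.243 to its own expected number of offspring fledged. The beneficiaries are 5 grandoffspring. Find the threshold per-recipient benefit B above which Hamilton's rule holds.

0.1944

r to a grandoffspring = 0.25 (two parent–offspring links: r = (1/2)^2 = 1/4).
Hamilton's rule with n recipients of equal r: n·r·B > C, so B > C/(n·r) = 0.243/(5·0.25) = 0.1944.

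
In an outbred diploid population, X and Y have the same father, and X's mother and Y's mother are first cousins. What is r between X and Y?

0.28125

Relatedness sums over independent paths through distinct common ancestors.
X and Y are related in two ways: half-sibs through their shared father (r = 1/4) and second cousins through their mothers (r = 1/32).
r = 1/4 + 1/32 = 9/32 = 0.28125.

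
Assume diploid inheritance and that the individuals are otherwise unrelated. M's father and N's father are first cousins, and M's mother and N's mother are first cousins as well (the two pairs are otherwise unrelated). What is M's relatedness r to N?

0.0625

Wright's path rule: contributions from independent ancestry routes add.
M and N are related in two ways: second cousins through their fathers (r = 1/32) and second cousins through their mothers (r = 1/32).
r = 1/32 + 1/32 = 0.0625.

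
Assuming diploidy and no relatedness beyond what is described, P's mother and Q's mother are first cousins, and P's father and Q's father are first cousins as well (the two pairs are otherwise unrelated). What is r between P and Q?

With two independent routes of shared ancestry, r is the sum of the two contributions.
P and Q are related in two ways: second cousins through their mothers (r = 1/32) and second cousins through their fathers (r = 1/32).
r = 1/32 + 1/32 = 1/16 = 0.0625.

0.0625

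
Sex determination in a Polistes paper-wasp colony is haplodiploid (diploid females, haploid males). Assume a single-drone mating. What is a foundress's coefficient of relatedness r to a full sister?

0.75

Haplodiploid full sisters inherit their father's entire haploid genome identically (contributing 1/2) and on average half of their mother's contribution (1/2 · 1/2 = 1/4); r = 1/2 + 1/4 = 3/4.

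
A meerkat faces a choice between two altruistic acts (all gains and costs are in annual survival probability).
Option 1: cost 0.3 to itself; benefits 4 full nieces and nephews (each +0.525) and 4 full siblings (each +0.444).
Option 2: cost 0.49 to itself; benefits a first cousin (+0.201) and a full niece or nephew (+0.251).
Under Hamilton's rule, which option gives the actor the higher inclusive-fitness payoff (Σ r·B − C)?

Option 1

Option 1: r to a full niece or nephew = 0.25.
Option 1: r to a full sibling = 0.5.
Option 1: Σ r·B − C = (4·0.25·0.525 + 4·0.5·0.444) − 0.3 = 1.113.
Option 2: r to a first cousin = 0.125.
Option 2: r to a full niece or nephew = 0.25.
Option 2: Σ r·B − C = (1·0.125·0.201 + 1·0.25·0.251) − 0.49 = -0.402125.
Option 1 has the higher net inclusive-fitness payoff.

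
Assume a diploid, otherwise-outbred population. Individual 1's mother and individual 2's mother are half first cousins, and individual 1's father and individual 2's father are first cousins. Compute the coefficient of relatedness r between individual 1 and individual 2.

0.046875

Wright's path rule: contributions from independent ancestry routes add.
Individual 1 and individual 2 are related in two ways: half second cousins through their mothers (r = 1/64) and second cousins through their fathers (r = 1/32).
r = 1/64 + 1/32 = 3/64 = 0.046875.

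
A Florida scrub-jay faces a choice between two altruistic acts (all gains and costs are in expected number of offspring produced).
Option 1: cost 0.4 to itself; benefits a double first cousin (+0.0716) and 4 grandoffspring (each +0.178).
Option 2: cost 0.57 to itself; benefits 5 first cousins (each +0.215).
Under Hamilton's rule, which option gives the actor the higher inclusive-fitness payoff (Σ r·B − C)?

Option 1

Option 1: r to a double first cousin = 0.25.
Option 1: r to a grandoffspring = 0.25.
Option 1: Σ r·B − C = (1·0.25·0.0716 + 4·0.25·0.178) − 0.4 = -0.2041.
Option 2: r to a first cousin = 0.125.
Option 2: Σ r·B − C = (5·0.125·0.215) − 0.57 = -0.435625.
Option 1 has the higher net inclusive-fitness payoff.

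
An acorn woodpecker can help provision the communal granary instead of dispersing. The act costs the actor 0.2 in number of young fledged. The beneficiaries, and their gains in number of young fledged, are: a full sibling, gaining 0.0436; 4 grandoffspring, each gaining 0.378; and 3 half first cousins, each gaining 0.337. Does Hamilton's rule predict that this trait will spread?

Yes

Hamilton's rule: the trait is favored when the sum of r·B over every recipient exceeds the actor's cost C.
r to a full sibling = 1/2 (full sibs share both parents — two paths of length 2: r = 2·(1/2)^2 = 1/2).
r to a grandoffspring = 1/4 (two parent–offspring links: r = (1/2)^2 = 1/4).
r to a half first cousin = 1/16 (half first cousins share one grandparent — one path of length 4: r = (1/2)^4 = 1/16).
Summing one r·B term per recipient: 1·0.5·0.0436 + 4·0.25·0.378 + 3·0.0625·0.337 = 0.4629875.
0.4629875 > 0.2: the indirect benefit exceeds the cost.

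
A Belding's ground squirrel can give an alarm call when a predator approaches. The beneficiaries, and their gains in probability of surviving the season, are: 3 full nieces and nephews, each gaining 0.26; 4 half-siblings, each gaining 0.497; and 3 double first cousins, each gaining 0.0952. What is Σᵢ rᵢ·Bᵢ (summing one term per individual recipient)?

0.7634

r to a full niece or nephew = 0.25 (full aunt/uncle↔niece/nephew: two paths of length 3 through the shared grandparent pair: r = 2·(1/2)^3 = 1/4).
r to a half-sibling = 1/4 (half-sibs share one parent — one path of length 2: r = (1/2)^2 = 1/4).
r to a double first cousin = 0.25 (double first cousins share both grandparent pairs — four paths of length 4: r = 4·(1/2)^4 = 1/4).
Summing one r·B term per recipient: 3·0.25·0.26 + 4·0.25·0.497 + 3·0.25·0.0952 = 0.7634.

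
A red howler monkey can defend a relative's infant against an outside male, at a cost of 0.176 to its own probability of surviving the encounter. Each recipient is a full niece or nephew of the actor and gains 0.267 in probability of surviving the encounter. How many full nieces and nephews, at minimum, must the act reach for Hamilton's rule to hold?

3

r to a full niece or nephew = 1/4 (full aunt/uncle↔niece/nephew: two paths of length 3 through the shared grandparent pair: r = 2·(1/2)^3 = 1/4).
Hamilton's rule: n·r·B > C  ⇒  n > C/(r·B) = 0.176/(0.25·0.267) = 2.637.
The smallest integer exceeding 2.637 is 3.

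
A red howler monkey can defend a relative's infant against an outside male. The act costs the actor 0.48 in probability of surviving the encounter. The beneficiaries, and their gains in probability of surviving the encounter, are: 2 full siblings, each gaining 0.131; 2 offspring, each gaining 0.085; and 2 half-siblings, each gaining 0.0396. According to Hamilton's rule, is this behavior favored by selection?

Hamilton's rule: the trait is favored when the sum of r·B over every recipient exceeds the actor's cost C.
r to a full sibling = 1/2 (full sibs share both parents — two paths of length 2: r = 2·(1/2)^2 = 1/2).
r to an offspring = 0.5 (one parent–offspring link: r = (1/2)^1 = 1/2).
r to a half-sibling = 0.25 (half-sibs share one parent — one path of length 2: r = (1/2)^2 = 1/4).
Summing one r·B term per recipient: 2·0.5·0.131 + 2·0.5·0.085 + 2·0.25·0.0396 = 0.2358.
0.2358 < 0.48: the indirect benefit is less than the cost.

No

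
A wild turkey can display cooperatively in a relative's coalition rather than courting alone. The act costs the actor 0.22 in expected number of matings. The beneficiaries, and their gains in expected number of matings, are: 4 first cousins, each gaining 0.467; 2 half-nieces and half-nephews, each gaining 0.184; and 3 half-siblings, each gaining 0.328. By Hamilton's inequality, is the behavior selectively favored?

Yes

Hamilton's rule: the trait is favored when the sum of r·B over every recipient exceeds the actor's cost C.
r to a first cousin = 1/8 (first cousins share one grandparent pair — two paths of length 4: r = 2·(1/2)^4 = 1/8).
r to a half-niece or half-nephew = 1/8 (half-aunt/uncle↔niece/nephew: one path of length 3: r = (1/2)^3 = 1/8).
r to a half-sibling = 0.25 (half-sibs share one parent — one path of length 2: r = (1/2)^2 = 1/4).
Summing one r·B term per recipient: 4·0.125·0.467 + 2·0.125·0.184 + 3·0.25·0.328 = 0.5255.
0.5255 > 0.22: the indirect benefit exceeds the cost.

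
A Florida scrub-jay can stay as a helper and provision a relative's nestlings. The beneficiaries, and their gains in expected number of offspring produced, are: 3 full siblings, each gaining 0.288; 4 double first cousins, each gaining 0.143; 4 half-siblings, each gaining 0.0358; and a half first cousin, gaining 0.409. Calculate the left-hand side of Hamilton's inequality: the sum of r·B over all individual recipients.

r to a full sibling = 0.5 (full sibs share both parents — two paths of length 2: r = 2·(1/2)^2 = 1/2).
r to a double first cousin = 0.25 (double first cousins share both grandparent pairs — four paths of length 4: r = 4·(1/2)^4 = 1/4).
r to a half-sibling = 0.25 (half-sibs share one parent — one path of length 2: r = (1/2)^2 = 1/4).
r to a half first cousin = 0.0625 (half first cousins share one grandparent — one path of length 4: r = (1/2)^4 = 1/16).
Summing one r·B term per recipient: 3·0.5·0.288 + 4·0.25·0.143 + 4·0.25·0.0358 + 1·0.0625·0.409 = 0.6363625.

0.6363625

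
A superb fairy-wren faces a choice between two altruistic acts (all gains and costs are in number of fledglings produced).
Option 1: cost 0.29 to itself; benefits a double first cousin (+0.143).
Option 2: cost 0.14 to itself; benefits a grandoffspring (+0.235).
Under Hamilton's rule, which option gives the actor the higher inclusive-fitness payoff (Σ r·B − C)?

Option 2

Option 1: r to a double first cousin = 0.25.
Option 1: Σ r·B − C = (1·0.25·0.143) − 0.29 = -0.25425.
Option 2: r to a grandoffspring = 0.25.
Option 2: Σ r·B − C = (1·0.25·0.235) − 0.14 = -0.08125.
Option 2 has the higher net inclusive-fitness payoff.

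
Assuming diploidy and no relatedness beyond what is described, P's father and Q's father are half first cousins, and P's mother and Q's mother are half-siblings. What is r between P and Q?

0.078125

Wright's path rule: contributions from independent ancestry routes add.
P and Q are related in two ways: half second cousins through their fathers (r = 1/64) and half first cousins through their mothers (r = 1/16).
r = 1/64 + 1/16 = 5/64 = 0.078125.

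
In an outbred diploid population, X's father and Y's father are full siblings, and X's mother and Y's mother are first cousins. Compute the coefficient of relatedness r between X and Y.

Relatedness sums over independent paths through distinct common ancestors.
X and Y are related in two ways: first cousins through their fathers (r = 1/8) and second cousins through their mothers (r = 1/32).
r = 1/8 + 1/32 = 0.15625.

0.15625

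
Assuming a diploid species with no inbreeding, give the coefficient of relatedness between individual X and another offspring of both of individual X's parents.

Each parent–offspring link contributes a factor of 1/2, and independent paths through distinct common ancestors add.
Full sibs share both parents — two paths of length 2: r = 2·(1/2)^2 = 1/2.

0.5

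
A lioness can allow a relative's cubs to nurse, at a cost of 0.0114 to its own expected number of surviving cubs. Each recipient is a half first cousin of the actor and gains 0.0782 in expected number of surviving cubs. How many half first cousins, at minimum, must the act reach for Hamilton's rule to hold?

3

r to a half first cousin = 0.0625 (half first cousins share one grandparent — one path of length 4: r = (1/2)^4 = 1/16).
Hamilton's rule: n·r·B > C  ⇒  n > C/(r·B) = 0.0114/(0.0625·0.0782) = 2.332.
The smallest integer exceeding 2.332 is 3.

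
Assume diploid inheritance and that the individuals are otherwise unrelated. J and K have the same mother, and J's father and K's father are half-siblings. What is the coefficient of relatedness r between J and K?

Independent pedigree routes through distinct common ancestors add.
J and K are related in two ways: half-sibs through their shared mother (r = 1/4) and half first cousins through their fathers (r = 1/16).
r = 1/4 + 1/16 = 5/16 = 0.3125.

0.3125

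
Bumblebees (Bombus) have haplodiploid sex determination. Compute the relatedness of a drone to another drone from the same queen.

0.5

Haploid brothers each carry a random half of the queen's diploid genome, so on average they share half: r = 1/2.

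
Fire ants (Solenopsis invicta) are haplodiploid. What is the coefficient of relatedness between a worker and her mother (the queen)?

One meiotic link between diploid queen and diploid daughter: r = 1/2.

0.5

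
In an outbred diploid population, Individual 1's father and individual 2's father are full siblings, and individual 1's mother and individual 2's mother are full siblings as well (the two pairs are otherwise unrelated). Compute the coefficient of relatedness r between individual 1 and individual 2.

Independent pedigree routes through distinct common ancestors add.
Individual 1 and individual 2 are related in two ways: first cousins through their fathers (r = 1/8) and first cousins through their mothers (r = 1/8) — i.e. double first cousins.
r = 1/8 + 1/8 = 0.25.

0.25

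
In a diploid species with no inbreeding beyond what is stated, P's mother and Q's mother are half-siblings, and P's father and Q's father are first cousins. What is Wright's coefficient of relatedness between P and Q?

0.09375

With two independent routes of shared ancestry, r is the sum of the two contributions.
P and Q are related in two ways: half first cousins through their mothers (r = 1/16) and second cousins through their fathers (r = 1/32).
r = 1/16 + 1/32 = 3/32 = 0.09375.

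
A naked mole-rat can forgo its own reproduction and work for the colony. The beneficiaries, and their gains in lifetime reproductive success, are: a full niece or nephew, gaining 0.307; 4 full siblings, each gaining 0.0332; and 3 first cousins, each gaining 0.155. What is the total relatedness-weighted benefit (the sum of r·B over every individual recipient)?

0.201275

r to a full niece or nephew = 0.25 (full aunt/uncle↔niece/nephew: two paths of length 3 through the shared grandparent pair: r = 2·(1/2)^3 = 1/4).
r to a full sibling = 0.5 (full sibs share both parents — two paths of length 2: r = 2·(1/2)^2 = 1/2).
r to a first cousin = 1/8 (first cousins share one grandparent pair — two paths of length 4: r = 2·(1/2)^4 = 1/8).
Summing one r·B term per recipient: 1·0.25·0.307 + 4·0.5·0.0332 + 3·0.125·0.155 = 0.201275.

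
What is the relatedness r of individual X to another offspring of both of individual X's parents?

0.5

Each parent–offspring link contributes a factor of 1/2, and independent paths through distinct common ancestors add.
Full sibs share both parents — two paths of length 2: r = 2·(1/2)^2 = 1/2.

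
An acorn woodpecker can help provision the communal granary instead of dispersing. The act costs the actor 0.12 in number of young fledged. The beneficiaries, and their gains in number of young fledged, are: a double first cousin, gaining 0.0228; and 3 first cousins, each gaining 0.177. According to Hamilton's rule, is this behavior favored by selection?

Hamilton's rule: the trait is favored when the sum of r·B over every recipient exceeds the actor's cost C.
r to a double first cousin = 0.25 (double first cousins share both grandparent pairs — four paths of length 4: r = 4·(1/2)^4 = 1/4).
r to a first cousin = 0.125 (first cousins share one grandparent pair — two paths of length 4: r = 2·(1/2)^4 = 1/8).
Summing one r·B term per recipient: 1·0.25·0.0228 + 3·0.125·0.177 = 0.072075.
0.072075 < 0.12: the indirect benefit is less than the cost.

No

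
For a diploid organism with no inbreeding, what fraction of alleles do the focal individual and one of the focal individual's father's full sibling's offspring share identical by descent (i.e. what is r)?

0.125

Each parent–offspring link contributes a factor of 1/2, and independent paths through distinct common ancestors add.
First cousins share one grandparent pair — two paths of length 4: r = 2·(1/2)^4 = 1/8.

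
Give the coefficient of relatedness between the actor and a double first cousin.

0.25

Each parent–offspring link contributes a factor of 1/2, and independent paths through distinct common ancestors add.
Double first cousins share both grandparent pairs — four paths of length 4: r = 4·(1/2)^4 = 1/4.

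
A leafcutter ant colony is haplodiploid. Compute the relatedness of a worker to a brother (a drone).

0.25

Her haploid brother carries none of their father's genes and a random half of their mother's genome; that half matches the maternal half of her own genome with probability 1/2: r = 1/2 · 1/2 = 1/4.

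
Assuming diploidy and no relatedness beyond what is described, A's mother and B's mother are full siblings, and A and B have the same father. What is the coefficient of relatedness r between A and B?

With two independent routes of shared ancestry, r is the sum of the two contributions.
A and B are related in two ways: first cousins through their mothers (r = 1/8) and half-sibs through their shared father (r = 1/4).
r = 1/8 + 1/4 = 3/8 = 0.375.

0.375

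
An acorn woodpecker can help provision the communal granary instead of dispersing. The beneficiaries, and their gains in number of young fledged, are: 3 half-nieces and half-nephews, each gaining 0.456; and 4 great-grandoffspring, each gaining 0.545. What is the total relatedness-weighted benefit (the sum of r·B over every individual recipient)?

r to a half-niece or half-nephew = 1/8 (half-aunt/uncle↔niece/nephew: one path of length 3: r = (1/2)^3 = 1/8).
r to a great-grandoffspring = 1/8 (three parent–offspring links: r = (1/2)^3 = 1/8).
Summing one r·B term per recipient: 3·0.125·0.456 + 4·0.125·0.545 = 0.4435.

0.4435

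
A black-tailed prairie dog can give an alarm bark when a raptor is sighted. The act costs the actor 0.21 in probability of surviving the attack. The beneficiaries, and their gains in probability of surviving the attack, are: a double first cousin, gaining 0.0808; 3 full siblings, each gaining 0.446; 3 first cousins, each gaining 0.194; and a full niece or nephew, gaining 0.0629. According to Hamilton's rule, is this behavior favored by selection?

Hamilton's rule: the trait is favored when the sum of r·B over every recipient exceeds the actor's cost C.
r to a double first cousin = 1/4 (double first cousins share both grandparent pairs — four paths of length 4: r = 4·(1/2)^4 = 1/4).
r to a full sibling = 0.5 (full sibs share both parents — two paths of length 2: r = 2·(1/2)^2 = 1/2).
r to a first cousin = 0.125 (first cousins share one grandparent pair — two paths of length 4: r = 2·(1/2)^4 = 1/8).
r to a full niece or nephew = 0.25 (full aunt/uncle↔niece/nephew: two paths of length 3 through the shared grandparent pair: r = 2·(1/2)^3 = 1/4).
Summing one r·B term per recipient: 1·0.25·0.0808 + 3·0.5·0.446 + 3·0.125·0.194 + 1·0.25·0.0629 = 0.777675.
0.777675 > 0.21: the indirect benefit exceeds the cost.

Yes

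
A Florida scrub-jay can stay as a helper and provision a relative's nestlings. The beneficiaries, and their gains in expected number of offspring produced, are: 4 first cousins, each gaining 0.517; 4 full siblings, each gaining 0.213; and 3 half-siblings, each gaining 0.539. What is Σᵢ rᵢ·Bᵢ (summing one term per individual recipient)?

r to a first cousin = 1/8 (first cousins share one grandparent pair — two paths of length 4: r = 2·(1/2)^4 = 1/8).
r to a full sibling = 1/2 (full sibs share both parents — two paths of length 2: r = 2·(1/2)^2 = 1/2).
r to a half-sibling = 0.25 (half-sibs share one parent — one path of length 2: r = (1/2)^2 = 1/4).
Summing one r·B term per recipient: 4·0.125·0.517 + 4·0.5·0.213 + 3·0.25·0.539 = 1.08875.

1.08875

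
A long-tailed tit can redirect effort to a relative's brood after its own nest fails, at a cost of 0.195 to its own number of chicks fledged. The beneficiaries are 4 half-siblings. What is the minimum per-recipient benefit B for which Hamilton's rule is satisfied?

0.195

r to a half-sibling = 1/4 (half-sibs share one parent — one path of length 2: r = (1/2)^2 = 1/4).
Hamilton's rule with n recipients of equal r: n·r·B > C, so B > C/(n·r) = 0.195/(4·0.25) = 0.195.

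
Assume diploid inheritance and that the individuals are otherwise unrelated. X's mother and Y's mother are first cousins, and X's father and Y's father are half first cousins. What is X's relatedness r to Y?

0.046875

Wright's path rule: contributions from independent ancestry routes add.
X and Y are related in two ways: second cousins through their mothers (r = 1/32) and half second cousins through their fathers (r = 1/64).
r = 1/32 + 1/64 = 3/64 = 0.046875.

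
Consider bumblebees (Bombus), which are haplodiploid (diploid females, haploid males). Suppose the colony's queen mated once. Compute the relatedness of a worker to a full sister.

0.75

Haplodiploid full sisters inherit their father's entire haploid genome identically (contributing 1/2) and on average half of their mother's contribution (1/2 · 1/2 = 1/4); r = 1/2 + 1/4 = 3/4.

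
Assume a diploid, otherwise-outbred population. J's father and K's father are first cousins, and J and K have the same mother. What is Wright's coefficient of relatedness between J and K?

0.28125

Relatedness sums over independent paths through distinct common ancestors.
J and K are related in two ways: second cousins through their fathers (r = 1/32) and half-sibs through their shared mother (r = 1/4).
r = 1/32 + 1/4 = 9/32 = 0.28125.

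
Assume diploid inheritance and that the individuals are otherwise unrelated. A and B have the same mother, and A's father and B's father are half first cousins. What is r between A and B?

0.265625

Wright's path rule: contributions from independent ancestry routes add.
A and B are related in two ways: half-sibs through their shared mother (r = 1/4) and half second cousins through their fathers (r = 1/64).
r = 1/4 + 1/64 = 0.265625.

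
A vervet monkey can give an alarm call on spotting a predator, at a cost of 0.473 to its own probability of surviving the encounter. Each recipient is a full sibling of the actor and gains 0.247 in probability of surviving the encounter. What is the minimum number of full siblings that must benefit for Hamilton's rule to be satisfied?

4

r to a full sibling = 1/2 (full sibs share both parents — two paths of length 2: r = 2·(1/2)^2 = 1/2).
Hamilton's rule: n·r·B > C  ⇒  n > C/(r·B) = 0.473/(0.5·0.247) = 3.83.
The smallest integer exceeding 3.83 is 4.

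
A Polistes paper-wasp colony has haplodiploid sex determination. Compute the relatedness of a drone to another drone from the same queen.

0.5

Haploid brothers each carry a random half of the queen's diploid genome, so on average they share half: r = 1/2.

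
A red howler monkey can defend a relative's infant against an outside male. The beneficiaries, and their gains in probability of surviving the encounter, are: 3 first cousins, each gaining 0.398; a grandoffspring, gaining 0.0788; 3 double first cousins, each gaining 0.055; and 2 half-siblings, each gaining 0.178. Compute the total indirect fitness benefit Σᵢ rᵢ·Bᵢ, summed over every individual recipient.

0.2992

r to a first cousin = 0.125 (first cousins share one grandparent pair — two paths of length 4: r = 2·(1/2)^4 = 1/8).
r to a grandoffspring = 1/4 (two parent–offspring links: r = (1/2)^2 = 1/4).
r to a double first cousin = 1/4 (double first cousins share both grandparent pairs — four paths of length 4: r = 4·(1/2)^4 = 1/4).
r to a half-sibling = 0.25 (half-sibs share one parent — one path of length 2: r = (1/2)^2 = 1/4).
Summing one r·B term per recipient: 3·0.125·0.398 + 1·0.25·0.0788 + 3·0.25·0.055 + 2·0.25·0.178 = 0.2992.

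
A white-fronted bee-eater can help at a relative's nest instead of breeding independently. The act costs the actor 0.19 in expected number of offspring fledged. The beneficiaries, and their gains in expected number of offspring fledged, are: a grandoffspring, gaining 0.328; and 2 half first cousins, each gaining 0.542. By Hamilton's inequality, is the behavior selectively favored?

No

Hamilton's rule: the trait is favored when the sum of r·B over every recipient exceeds the actor's cost C.
r to a grandoffspring = 0.25 (two parent–offspring links: r = (1/2)^2 = 1/4).
r to a half first cousin = 0.0625 (half first cousins share one grandparent — one path of length 4: r = (1/2)^4 = 1/16).
Summing one r·B term per recipient: 1·0.25·0.328 + 2·0.0625·0.542 = 0.14975.
0.14975 < 0.19: the indirect benefit is less than the cost.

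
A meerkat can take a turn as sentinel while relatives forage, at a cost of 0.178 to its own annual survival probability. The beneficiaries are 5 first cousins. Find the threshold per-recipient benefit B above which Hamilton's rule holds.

0.2848

r to a first cousin = 0.125 (first cousins share one grandparent pair — two paths of length 4: r = 2·(1/2)^4 = 1/8).
Hamilton's rule with n recipients of equal r: n·r·B > C, so B > C/(n·r) = 0.178/(5·0.125) = 0.2848.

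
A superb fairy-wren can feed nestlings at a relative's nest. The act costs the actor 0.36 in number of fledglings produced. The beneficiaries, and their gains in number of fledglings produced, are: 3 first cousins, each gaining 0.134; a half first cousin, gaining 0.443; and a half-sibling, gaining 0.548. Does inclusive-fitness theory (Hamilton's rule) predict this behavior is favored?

Hamilton's rule: the trait is favored when the sum of r·B over every recipient exceeds the actor's cost C.
r to a first cousin = 1/8 (first cousins share one grandparent pair — two paths of length 4: r = 2·(1/2)^4 = 1/8).
r to a half first cousin = 0.0625 (half first cousins share one grandparent — one path of length 4: r = (1/2)^4 = 1/16).
r to a half-sibling = 0.25 (half-sibs share one parent — one path of length 2: r = (1/2)^2 = 1/4).
Summing one r·B term per recipient: 3·0.125·0.134 + 1·0.0625·0.443 + 1·0.25·0.548 = 0.2149375.
0.2149375 < 0.36: the indirect benefit is less than the cost.

No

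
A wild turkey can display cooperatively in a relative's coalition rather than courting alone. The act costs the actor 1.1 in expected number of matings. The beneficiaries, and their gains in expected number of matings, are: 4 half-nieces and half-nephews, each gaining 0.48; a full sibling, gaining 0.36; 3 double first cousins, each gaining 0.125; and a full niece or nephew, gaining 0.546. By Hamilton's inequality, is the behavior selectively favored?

No

Hamilton's rule: the trait is favored when the sum of r·B over every recipient exceeds the actor's cost C.
r to a half-niece or half-nephew = 1/8 (half-aunt/uncle↔niece/nephew: one path of length 3: r = (1/2)^3 = 1/8).
r to a full sibling = 1/2 (full sibs share both parents — two paths of length 2: r = 2·(1/2)^2 = 1/2).
r to a double first cousin = 1/4 (double first cousins share both grandparent pairs — four paths of length 4: r = 4·(1/2)^4 = 1/4).
r to a full niece or nephew = 0.25 (full aunt/uncle↔niece/nephew: two paths of length 3 through the shared grandparent pair: r = 2·(1/2)^3 = 1/4).
Summing one r·B term per recipient: 4·0.125·0.48 + 1·0.5·0.36 + 3·0.25·0.125 + 1·0.25·0.546 = 0.65025.
0.65025 < 1.1: the indirect benefit is less than the cost.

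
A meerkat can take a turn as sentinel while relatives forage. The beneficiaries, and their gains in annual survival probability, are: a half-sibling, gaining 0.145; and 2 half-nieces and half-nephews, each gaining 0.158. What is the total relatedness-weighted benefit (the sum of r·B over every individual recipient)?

0.07575

r to a half-sibling = 0.25 (half-sibs share one parent — one path of length 2: r = (1/2)^2 = 1/4).
r to a half-niece or half-nephew = 1/8 (half-aunt/uncle↔niece/nephew: one path of length 3: r = (1/2)^3 = 1/8).
Summing one r·B term per recipient: 1·0.25·0.145 + 2·0.125·0.158 = 0.07575.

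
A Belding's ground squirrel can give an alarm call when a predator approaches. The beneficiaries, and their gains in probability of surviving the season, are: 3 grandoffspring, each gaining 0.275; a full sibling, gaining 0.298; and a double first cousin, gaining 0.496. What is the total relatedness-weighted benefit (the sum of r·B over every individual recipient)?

r to a grandoffspring = 0.25 (two parent–offspring links: r = (1/2)^2 = 1/4).
r to a full sibling = 0.5 (full sibs share both parents — two paths of length 2: r = 2·(1/2)^2 = 1/2).
r to a double first cousin = 1/4 (double first cousins share both grandparent pairs — four paths of length 4: r = 4·(1/2)^4 = 1/4).
Summing one r·B term per recipient: 3·0.25·0.275 + 1·0.5·0.298 + 1·0.25·0.496 = 0.47925.

0.47925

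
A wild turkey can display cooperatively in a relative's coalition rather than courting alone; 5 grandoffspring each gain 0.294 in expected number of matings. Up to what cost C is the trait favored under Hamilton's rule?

r to a grandoffspring = 1/4 (two parent–offspring links: r = (1/2)^2 = 1/4).
Hamilton's rule: n·r·B > C, so the trait is favored while C < n·r·B = 5·0.25·0.294 = 0.3675.

0.3675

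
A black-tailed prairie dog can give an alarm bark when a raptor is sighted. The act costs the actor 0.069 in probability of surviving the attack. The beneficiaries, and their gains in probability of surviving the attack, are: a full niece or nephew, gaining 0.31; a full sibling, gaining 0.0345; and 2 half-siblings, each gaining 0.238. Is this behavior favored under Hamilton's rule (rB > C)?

Hamilton's rule: the trait is favored when the sum of r·B over every recipient exceeds the actor's cost C.
r to a full niece or nephew = 0.25 (full aunt/uncle↔niece/nephew: two paths of length 3 through the shared grandparent pair: r = 2·(1/2)^3 = 1/4).
r to a full sibling = 0.5 (full sibs share both parents — two paths of length 2: r = 2·(1/2)^2 = 1/2).
r to a half-sibling = 1/4 (half-sibs share one parent — one path of length 2: r = (1/2)^2 = 1/4).
Summing one r·B term per recipient: 1·0.25·0.31 + 1·0.5·0.0345 + 2·0.25·0.238 = 0.21375.
0.21375 > 0.069: the indirect benefit exceeds the cost.

Yes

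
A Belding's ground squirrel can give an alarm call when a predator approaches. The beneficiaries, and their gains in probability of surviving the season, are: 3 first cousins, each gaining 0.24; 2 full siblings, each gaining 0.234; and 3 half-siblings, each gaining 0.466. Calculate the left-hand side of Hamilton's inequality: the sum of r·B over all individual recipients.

0.6735

r to a first cousin = 1/8 (first cousins share one grandparent pair — two paths of length 4: r = 2·(1/2)^4 = 1/8).
r to a full sibling = 1/2 (full sibs share both parents — two paths of length 2: r = 2·(1/2)^2 = 1/2).
r to a half-sibling = 0.25 (half-sibs share one parent — one path of length 2: r = (1/2)^2 = 1/4).
Summing one r·B term per recipient: 3·0.125·0.24 + 2·0.5·0.234 + 3·0.25·0.466 = 0.6735.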